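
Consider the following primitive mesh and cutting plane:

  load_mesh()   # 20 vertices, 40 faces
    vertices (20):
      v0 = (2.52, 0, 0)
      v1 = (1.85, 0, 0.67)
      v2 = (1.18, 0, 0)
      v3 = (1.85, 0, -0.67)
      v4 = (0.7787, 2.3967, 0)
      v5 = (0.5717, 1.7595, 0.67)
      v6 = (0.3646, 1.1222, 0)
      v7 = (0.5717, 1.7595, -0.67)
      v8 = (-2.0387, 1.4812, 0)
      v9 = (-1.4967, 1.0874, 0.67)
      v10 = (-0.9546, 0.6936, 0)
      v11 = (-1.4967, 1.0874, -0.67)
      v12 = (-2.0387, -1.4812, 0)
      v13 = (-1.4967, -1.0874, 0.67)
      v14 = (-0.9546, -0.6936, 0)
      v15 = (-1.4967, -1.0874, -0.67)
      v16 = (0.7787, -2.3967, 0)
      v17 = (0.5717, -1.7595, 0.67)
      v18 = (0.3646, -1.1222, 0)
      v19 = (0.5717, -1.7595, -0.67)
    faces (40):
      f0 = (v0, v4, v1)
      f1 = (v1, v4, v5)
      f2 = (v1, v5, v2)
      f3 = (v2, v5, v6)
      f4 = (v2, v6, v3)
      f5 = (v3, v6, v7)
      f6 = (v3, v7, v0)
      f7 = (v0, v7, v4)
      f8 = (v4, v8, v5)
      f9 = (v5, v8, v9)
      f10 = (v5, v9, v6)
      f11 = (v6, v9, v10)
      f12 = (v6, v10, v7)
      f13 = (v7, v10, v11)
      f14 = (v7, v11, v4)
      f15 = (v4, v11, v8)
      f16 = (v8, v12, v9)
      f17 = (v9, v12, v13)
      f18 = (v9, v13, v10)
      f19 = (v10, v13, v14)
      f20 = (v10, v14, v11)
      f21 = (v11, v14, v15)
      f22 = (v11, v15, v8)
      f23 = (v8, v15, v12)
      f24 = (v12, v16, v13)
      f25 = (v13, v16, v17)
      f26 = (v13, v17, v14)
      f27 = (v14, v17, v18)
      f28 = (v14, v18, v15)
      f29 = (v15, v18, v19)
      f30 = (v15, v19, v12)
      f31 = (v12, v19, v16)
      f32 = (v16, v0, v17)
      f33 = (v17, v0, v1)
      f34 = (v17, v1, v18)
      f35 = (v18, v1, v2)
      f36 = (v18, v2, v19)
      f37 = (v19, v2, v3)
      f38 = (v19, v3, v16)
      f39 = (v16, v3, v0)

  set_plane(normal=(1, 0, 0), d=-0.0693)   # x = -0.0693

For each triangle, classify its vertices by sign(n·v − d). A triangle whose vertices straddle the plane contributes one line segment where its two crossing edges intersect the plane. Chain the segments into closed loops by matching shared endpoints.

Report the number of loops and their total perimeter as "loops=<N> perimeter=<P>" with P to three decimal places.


loops=2 perimeter=7.037

Straddling triangles (16 of 40):
  (v4,v8,v5) [+-+] → (-0.0693, 2.12115, 0)–(-0.0693, 1.69116, 0.505477)  len=0.6636
  (v5,v8,v9) [+--] → (-0.0693, 1.69116, 0.505477)–(-0.0693, 1.55122, 0.67)  len=0.2160
  (v5,v9,v6) [+-+] → (-0.0693, 1.55122, 0.67)–(-0.0693, 1.11409, 0.156188)  len=0.6746
  (v6,v9,v10) [+--] → (-0.0693, 1.11409, 0.156188)–(-0.0693, 0.981229, 0)  len=0.2051
  (v6,v10,v7) [+-+] → (-0.0693, 0.981229, 0)–(-0.0693, 1.31185, -0.38862)  len=0.5102
  (v7,v10,v11) [+--] → (-0.0693, 1.31185, -0.38862)–(-0.0693, 1.55122, -0.67)  len=0.3694
  (v7,v11,v4) [+-+] → (-0.0693, 1.55122, -0.67)–(-0.0693, 1.90875, -0.249697)  len=0.5518
  (v4,v11,v8) [+--] → (-0.0693, 1.90875, -0.249697)–(-0.0693, 2.12115, 0)  len=0.3278
  (v12,v16,v13) [-+-] → (-0.0693, -2.12115, 0)–(-0.0693, -1.90875, 0.249697)  len=0.3278
  (v13,v16,v17) [-++] → (-0.0693, -1.90875, 0.249697)–(-0.0693, -1.55122, 0.67)  len=0.5518
  (v13,v17,v14) [-+-] → (-0.0693, -1.55122, 0.67)–(-0.0693, -1.31185, 0.38862)  len=0.3694
  (v14,v17,v18) [-++] → (-0.0693, -1.31185, 0.38862)–(-0.0693, -0.981229, 0)  len=0.5102
  (v14,v18,v15) [-+-] → (-0.0693, -0.981229, 0)–(-0.0693, -1.11409, -0.156188)  len=0.2051
  (v15,v18,v19) [-++] → (-0.0693, -1.11409, -0.156188)–(-0.0693, -1.55122, -0.67)  len=0.6746
  (v15,v19,v12) [-+-] → (-0.0693, -1.55122, -0.67)–(-0.0693, -1.69116, -0.505477)  len=0.2160
  (v12,v19,v16) [-++] → (-0.0693, -1.69116, -0.505477)–(-0.0693, -2.12115, 0)  len=0.6636

Chained into 2 loop(s):
  loop 1: 8 segments, perimeter = 3.5185
  loop 2: 8 segments, perimeter = 3.5185
Total perimeter = 7.037


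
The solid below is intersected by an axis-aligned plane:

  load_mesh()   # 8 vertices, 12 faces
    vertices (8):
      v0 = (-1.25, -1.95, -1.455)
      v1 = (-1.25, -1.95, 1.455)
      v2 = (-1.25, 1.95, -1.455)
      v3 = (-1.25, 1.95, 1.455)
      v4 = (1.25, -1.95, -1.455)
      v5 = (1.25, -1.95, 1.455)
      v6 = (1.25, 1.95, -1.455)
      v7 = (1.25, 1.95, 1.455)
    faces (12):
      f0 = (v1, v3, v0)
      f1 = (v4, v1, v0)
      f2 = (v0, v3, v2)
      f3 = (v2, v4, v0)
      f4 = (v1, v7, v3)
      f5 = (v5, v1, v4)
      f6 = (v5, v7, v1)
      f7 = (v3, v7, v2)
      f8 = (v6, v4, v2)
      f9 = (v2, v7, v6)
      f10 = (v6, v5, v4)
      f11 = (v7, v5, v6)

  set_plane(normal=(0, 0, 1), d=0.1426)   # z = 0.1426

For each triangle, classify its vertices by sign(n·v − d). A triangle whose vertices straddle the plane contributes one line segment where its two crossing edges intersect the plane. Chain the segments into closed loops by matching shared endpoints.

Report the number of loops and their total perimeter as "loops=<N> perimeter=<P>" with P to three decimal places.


loops=1 perimeter=12.800

Straddling triangles (8 of 12):
  (v1,v3,v0) [++-] → (-1.25, 0.191113, 0.1426)–(-1.25, -1.95, 0.1426)  len=2.1411
  (v4,v1,v0) [-+-] → (-0.122509, -1.95, 0.1426)–(-1.25, -1.95, 0.1426)  len=1.1275
  (v0,v3,v2) [-+-] → (-1.25, 0.191113, 0.1426)–(-1.25, 1.95, 0.1426)  len=1.7589
  (v5,v1,v4) [++-] → (-0.122509, -1.95, 0.1426)–(1.25, -1.95, 0.1426)  len=1.3725
  (v3,v7,v2) [++-] → (0.122509, 1.95, 0.1426)–(-1.25, 1.95, 0.1426)  len=1.3725
  (v2,v7,v6) [-+-] → (0.122509, 1.95, 0.1426)–(1.25, 1.95, 0.1426)  len=1.1275
  (v6,v5,v4) [-+-] → (1.25, -0.191113, 0.1426)–(1.25, -1.95, 0.1426)  len=1.7589
  (v7,v5,v6) [++-] → (1.25, -0.191113, 0.1426)–(1.25, 1.95, 0.1426)  len=2.1411

Chained into 1 loop(s):
  loop 1: 8 segments, perimeter = 12.8000
Total perimeter = 12.800


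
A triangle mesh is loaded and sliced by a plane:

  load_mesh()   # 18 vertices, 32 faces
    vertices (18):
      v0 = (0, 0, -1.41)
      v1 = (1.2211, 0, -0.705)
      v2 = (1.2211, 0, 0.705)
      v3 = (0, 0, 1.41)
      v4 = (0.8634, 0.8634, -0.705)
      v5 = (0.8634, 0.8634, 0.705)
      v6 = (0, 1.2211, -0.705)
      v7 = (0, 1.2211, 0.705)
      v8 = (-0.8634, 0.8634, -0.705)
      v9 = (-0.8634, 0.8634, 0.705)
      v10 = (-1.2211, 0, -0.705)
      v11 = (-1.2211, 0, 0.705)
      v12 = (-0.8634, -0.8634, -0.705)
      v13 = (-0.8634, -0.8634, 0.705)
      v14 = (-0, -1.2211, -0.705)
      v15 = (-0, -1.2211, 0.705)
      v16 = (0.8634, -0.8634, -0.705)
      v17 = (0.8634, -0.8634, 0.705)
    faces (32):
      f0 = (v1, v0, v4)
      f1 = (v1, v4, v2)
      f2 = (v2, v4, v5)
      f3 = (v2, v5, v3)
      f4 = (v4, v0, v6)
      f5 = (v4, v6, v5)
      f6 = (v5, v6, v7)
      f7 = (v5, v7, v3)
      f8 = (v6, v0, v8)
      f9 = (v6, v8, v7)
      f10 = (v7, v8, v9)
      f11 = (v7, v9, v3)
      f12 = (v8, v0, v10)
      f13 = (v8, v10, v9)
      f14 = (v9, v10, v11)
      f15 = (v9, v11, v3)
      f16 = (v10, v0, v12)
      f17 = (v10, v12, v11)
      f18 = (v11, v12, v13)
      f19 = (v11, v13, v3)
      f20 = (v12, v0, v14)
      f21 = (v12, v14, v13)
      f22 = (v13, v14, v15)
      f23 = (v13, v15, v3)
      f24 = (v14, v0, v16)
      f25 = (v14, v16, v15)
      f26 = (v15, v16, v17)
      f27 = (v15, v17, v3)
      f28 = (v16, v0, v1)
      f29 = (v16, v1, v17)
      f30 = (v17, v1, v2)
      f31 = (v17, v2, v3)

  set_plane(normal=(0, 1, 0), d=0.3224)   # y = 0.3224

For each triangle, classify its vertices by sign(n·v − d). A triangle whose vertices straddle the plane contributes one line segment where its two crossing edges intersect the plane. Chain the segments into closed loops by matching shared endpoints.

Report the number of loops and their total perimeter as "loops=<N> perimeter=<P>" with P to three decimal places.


Straddling triangles (12 of 32):
  (v1,v0,v4) [--+] → (0.3224, 0.3224, -1.14675)–(1.08753, 0.3224, -0.705)  len=0.8835
  (v1,v4,v2) [-+-] → (1.08753, 0.3224, -0.705)–(1.08753, 0.3224, 0.178495)  len=0.8835
  (v2,v4,v5) [-++] → (1.08753, 0.3224, 0.178495)–(1.08753, 0.3224, 0.705)  len=0.5265
  (v2,v5,v3) [-+-] → (1.08753, 0.3224, 0.705)–(0.3224, 0.3224, 1.14675)  len=0.8835
  (v4,v0,v6) [+-+] → (0.3224, 0.3224, -1.14675)–(0, 0.3224, -1.22386)  len=0.3315
  (v5,v7,v3) [++-] → (0, 0.3224, 1.22386)–(0.3224, 0.3224, 1.14675)  len=0.3315
  (v6,v0,v8) [+-+] → (0, 0.3224, -1.22386)–(-0.3224, 0.3224, -1.14675)  len=0.3315
  (v7,v9,v3) [++-] → (-0.3224, 0.3224, 1.14675)–(0, 0.3224, 1.22386)  len=0.3315
  (v8,v0,v10) [+--] → (-0.3224, 0.3224, -1.14675)–(-1.08753, 0.3224, -0.705)  len=0.8835
  (v8,v10,v9) [+-+] → (-1.08753, 0.3224, -0.705)–(-1.08753, 0.3224, -0.178495)  len=0.5265
  (v9,v10,v11) [+--] → (-1.08753, 0.3224, -0.178495)–(-1.08753, 0.3224, 0.705)  len=0.8835
  (v9,v11,v3) [+--] → (-1.08753, 0.3224, 0.705)–(-0.3224, 0.3224, 1.14675)  len=0.8835

Chained into 1 loop(s):
  loop 1: 12 segments, perimeter = 7.6800
Total perimeter = 7.680

loops=1 perimeter=7.680


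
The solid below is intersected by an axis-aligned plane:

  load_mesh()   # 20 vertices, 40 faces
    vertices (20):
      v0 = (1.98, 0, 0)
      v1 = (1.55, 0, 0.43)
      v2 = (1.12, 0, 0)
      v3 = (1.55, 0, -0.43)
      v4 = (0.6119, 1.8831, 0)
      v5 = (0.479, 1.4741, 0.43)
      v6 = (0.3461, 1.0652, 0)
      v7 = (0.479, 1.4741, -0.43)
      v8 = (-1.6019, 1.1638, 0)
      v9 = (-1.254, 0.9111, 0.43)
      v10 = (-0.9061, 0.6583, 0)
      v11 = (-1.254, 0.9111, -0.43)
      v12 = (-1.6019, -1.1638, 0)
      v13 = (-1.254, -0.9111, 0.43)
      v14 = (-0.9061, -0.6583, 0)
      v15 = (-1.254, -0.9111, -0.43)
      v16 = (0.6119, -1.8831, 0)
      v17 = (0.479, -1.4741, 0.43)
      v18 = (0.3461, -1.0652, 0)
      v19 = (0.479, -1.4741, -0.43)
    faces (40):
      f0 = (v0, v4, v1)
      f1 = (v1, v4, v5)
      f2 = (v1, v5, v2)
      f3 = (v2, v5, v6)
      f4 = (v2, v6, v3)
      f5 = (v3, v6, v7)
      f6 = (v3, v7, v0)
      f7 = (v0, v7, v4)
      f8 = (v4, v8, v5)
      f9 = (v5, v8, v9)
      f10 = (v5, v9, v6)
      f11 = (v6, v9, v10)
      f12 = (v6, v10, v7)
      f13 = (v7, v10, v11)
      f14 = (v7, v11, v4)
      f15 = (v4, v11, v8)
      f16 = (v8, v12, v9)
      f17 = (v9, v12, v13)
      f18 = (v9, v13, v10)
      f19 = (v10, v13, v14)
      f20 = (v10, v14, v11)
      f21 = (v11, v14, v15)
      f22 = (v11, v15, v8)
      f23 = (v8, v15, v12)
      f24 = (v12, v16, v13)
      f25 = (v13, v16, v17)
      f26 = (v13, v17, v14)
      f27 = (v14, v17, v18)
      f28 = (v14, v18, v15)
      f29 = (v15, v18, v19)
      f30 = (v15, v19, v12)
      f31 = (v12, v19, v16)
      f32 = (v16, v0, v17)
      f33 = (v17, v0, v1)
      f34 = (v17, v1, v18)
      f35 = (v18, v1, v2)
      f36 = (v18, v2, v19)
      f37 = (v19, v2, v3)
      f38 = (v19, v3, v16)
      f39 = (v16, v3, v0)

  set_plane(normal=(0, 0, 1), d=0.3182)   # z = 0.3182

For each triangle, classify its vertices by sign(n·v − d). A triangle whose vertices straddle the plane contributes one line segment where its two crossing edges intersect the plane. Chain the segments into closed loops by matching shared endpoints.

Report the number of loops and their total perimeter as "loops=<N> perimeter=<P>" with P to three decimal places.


loops=2 perimeter=18.221

Straddling triangles (20 of 40):
  (v0,v4,v1) [--+] → (1.30609, 0.489606, 0.3182)–(1.6618, 0, 0.3182)  len=0.6052
  (v1,v4,v5) [+-+] → (1.30609, 0.489606, 0.3182)–(0.513554, 1.58044, 0.3182)  len=1.3483
  (v1,v5,v2) [++-] → (0.64566, 1.09083, 0.3182)–(1.4382, 0, 0.3182)  len=1.3483
  (v2,v5,v6) [-+-] → (0.64566, 1.09083, 0.3182)–(0.444446, 1.36779, 0.3182)  len=0.3423
  (v4,v8,v5) [--+] → (-0.062034, 1.39342, 0.3182)–(0.513554, 1.58044, 0.3182)  len=0.6052
  (v5,v8,v9) [+-+] → (-0.062034, 1.39342, 0.3182)–(-1.34445, 0.976802, 0.3182)  len=1.3484
  (v5,v9,v6) [++-] → (-0.837974, 0.951166, 0.3182)–(0.444446, 1.36779, 0.3182)  len=1.3484
  (v6,v9,v10) [-+-] → (-0.837974, 0.951166, 0.3182)–(-1.16355, 0.845372, 0.3182)  len=0.3423
  (v8,v12,v9) [--+] → (-1.34445, 0.371626, 0.3182)–(-1.34445, 0.976802, 0.3182)  len=0.6052
  (v9,v12,v13) [+-+] → (-1.34445, 0.371626, 0.3182)–(-1.34445, -0.976802, 0.3182)  len=1.3484
  (v9,v13,v10) [++-] → (-1.16355, -0.503056, 0.3182)–(-1.16355, 0.845372, 0.3182)  len=1.3484
  (v10,v13,v14) [-+-] → (-1.16355, -0.503056, 0.3182)–(-1.16355, -0.845372, 0.3182)  len=0.3423
  (v12,v16,v13) [--+] → (-0.768866, -1.16382, 0.3182)–(-1.34445, -0.976802, 0.3182)  len=0.6052
  (v13,v16,v17) [+-+] → (-0.768866, -1.16382, 0.3182)–(0.513554, -1.58044, 0.3182)  len=1.3484
  (v13,v17,v14) [++-] → (0.118874, -1.26199, 0.3182)–(-1.16355, -0.845372, 0.3182)  len=1.3484
  (v14,v17,v18) [-+-] → (0.118874, -1.26199, 0.3182)–(0.444446, -1.36779, 0.3182)  len=0.3423
  (v16,v0,v17) [--+] → (0.86926, -1.09083, 0.3182)–(0.513554, -1.58044, 0.3182)  len=0.6052
  (v17,v0,v1) [+-+] → (0.86926, -1.09083, 0.3182)–(1.6618, 0, 0.3182)  len=1.3483
  (v17,v1,v18) [++-] → (1.23699, -0.276952, 0.3182)–(0.444446, -1.36779, 0.3182)  len=1.3483
  (v18,v1,v2) [-+-] → (1.23699, -0.276952, 0.3182)–(1.4382, 0, 0.3182)  len=0.3423

Chained into 2 loop(s):
  loop 1: 10 segments, perimeter = 9.7679
  loop 2: 10 segments, perimeter = 8.4535
Total perimeter = 18.221


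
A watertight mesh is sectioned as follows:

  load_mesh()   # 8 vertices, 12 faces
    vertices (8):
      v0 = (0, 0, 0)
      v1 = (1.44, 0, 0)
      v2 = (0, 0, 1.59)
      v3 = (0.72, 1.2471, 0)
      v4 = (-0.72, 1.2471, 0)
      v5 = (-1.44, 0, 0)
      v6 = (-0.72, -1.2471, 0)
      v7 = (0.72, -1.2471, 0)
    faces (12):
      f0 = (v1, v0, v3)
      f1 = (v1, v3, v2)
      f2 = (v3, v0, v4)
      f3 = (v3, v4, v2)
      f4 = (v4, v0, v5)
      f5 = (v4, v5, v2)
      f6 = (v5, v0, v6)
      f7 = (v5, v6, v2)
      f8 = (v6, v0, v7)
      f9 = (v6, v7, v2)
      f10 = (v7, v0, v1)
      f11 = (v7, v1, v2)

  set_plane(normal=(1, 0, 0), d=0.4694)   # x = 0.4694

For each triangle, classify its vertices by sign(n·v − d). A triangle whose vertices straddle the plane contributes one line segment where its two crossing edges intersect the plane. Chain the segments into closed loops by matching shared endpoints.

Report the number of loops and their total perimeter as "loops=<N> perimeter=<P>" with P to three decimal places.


Straddling triangles (8 of 12):
  (v1,v0,v3) [+-+] → (0.4694, 0, 0)–(0.4694, 0.81304, 0)  len=0.8130
  (v1,v3,v2) [++-] → (0.4694, 0.81304, 0.553408)–(0.4694, 0, 1.0717)  len=0.9642
  (v3,v0,v4) [+--] → (0.4694, 0.81304, 0)–(0.4694, 1.2471, 0)  len=0.4341
  (v3,v4,v2) [+--] → (0.4694, 1.2471, 0)–(0.4694, 0.81304, 0.553408)  len=0.7033
  (v6,v0,v7) [--+] → (0.4694, -0.81304, 0)–(0.4694, -1.2471, 0)  len=0.4341
  (v6,v7,v2) [-+-] → (0.4694, -1.2471, 0)–(0.4694, -0.81304, 0.553408)  len=0.7033
  (v7,v0,v1) [+-+] → (0.4694, -0.81304, 0)–(0.4694, 0, 0)  len=0.8130
  (v7,v1,v2) [++-] → (0.4694, 0, 1.0717)–(0.4694, -0.81304, 0.553408)  len=0.9642

Chained into 1 loop(s):
  loop 1: 8 segments, perimeter = 5.8292
Total perimeter = 5.829

loops=1 perimeter=5.829


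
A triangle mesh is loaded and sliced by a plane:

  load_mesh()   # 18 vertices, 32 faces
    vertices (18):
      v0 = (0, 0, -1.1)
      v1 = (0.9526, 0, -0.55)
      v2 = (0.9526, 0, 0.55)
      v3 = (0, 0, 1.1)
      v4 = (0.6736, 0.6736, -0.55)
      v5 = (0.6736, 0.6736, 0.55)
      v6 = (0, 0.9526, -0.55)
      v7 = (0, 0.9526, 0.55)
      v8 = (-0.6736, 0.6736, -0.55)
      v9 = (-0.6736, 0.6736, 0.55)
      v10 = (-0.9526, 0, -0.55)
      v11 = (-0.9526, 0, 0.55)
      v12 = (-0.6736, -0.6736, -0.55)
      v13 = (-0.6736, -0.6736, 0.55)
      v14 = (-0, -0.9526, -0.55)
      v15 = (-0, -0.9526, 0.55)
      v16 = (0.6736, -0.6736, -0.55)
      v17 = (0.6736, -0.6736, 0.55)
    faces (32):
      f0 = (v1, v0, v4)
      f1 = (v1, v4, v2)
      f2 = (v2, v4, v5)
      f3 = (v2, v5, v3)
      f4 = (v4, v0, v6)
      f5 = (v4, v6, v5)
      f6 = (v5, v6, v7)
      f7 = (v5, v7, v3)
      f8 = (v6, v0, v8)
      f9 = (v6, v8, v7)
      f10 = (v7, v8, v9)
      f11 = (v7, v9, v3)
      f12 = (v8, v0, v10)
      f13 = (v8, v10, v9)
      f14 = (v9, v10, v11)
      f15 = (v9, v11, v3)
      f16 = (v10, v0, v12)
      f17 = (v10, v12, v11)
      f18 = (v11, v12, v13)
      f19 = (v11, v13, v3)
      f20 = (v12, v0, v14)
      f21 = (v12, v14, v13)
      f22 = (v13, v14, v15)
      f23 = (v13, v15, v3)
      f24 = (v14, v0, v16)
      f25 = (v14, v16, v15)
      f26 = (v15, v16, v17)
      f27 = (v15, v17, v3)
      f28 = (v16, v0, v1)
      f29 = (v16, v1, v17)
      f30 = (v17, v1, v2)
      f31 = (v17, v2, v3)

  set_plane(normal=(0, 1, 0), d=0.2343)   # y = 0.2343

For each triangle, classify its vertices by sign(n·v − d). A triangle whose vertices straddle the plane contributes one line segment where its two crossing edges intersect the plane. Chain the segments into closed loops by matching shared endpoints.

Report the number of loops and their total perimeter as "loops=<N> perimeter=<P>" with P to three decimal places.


loops=1 perimeter=6.033

Straddling triangles (12 of 32):
  (v1,v0,v4) [--+] → (0.2343, 0.2343, -0.908692)–(0.855555, 0.2343, -0.55)  len=0.7174
  (v1,v4,v2) [-+-] → (0.855555, 0.2343, -0.55)–(0.855555, 0.2343, 0.167384)  len=0.7174
  (v2,v4,v5) [-++] → (0.855555, 0.2343, 0.167384)–(0.855555, 0.2343, 0.55)  len=0.3826
  (v2,v5,v3) [-+-] → (0.855555, 0.2343, 0.55)–(0.2343, 0.2343, 0.908692)  len=0.7174
  (v4,v0,v6) [+-+] → (0.2343, 0.2343, -0.908692)–(0, 0.2343, -0.964723)  len=0.2409
  (v5,v7,v3) [++-] → (0, 0.2343, 0.964723)–(0.2343, 0.2343, 0.908692)  len=0.2409
  (v6,v0,v8) [+-+] → (0, 0.2343, -0.964723)–(-0.2343, 0.2343, -0.908692)  len=0.2409
  (v7,v9,v3) [++-] → (-0.2343, 0.2343, 0.908692)–(0, 0.2343, 0.964723)  len=0.2409
  (v8,v0,v10) [+--] → (-0.2343, 0.2343, -0.908692)–(-0.855555, 0.2343, -0.55)  len=0.7174
  (v8,v10,v9) [+-+] → (-0.855555, 0.2343, -0.55)–(-0.855555, 0.2343, -0.167384)  len=0.3826
  (v9,v10,v11) [+--] → (-0.855555, 0.2343, -0.167384)–(-0.855555, 0.2343, 0.55)  len=0.7174
  (v9,v11,v3) [+--] → (-0.855555, 0.2343, 0.55)–(-0.2343, 0.2343, 0.908692)  len=0.7174

Chained into 1 loop(s):
  loop 1: 12 segments, perimeter = 6.0331
Total perimeter = 6.033


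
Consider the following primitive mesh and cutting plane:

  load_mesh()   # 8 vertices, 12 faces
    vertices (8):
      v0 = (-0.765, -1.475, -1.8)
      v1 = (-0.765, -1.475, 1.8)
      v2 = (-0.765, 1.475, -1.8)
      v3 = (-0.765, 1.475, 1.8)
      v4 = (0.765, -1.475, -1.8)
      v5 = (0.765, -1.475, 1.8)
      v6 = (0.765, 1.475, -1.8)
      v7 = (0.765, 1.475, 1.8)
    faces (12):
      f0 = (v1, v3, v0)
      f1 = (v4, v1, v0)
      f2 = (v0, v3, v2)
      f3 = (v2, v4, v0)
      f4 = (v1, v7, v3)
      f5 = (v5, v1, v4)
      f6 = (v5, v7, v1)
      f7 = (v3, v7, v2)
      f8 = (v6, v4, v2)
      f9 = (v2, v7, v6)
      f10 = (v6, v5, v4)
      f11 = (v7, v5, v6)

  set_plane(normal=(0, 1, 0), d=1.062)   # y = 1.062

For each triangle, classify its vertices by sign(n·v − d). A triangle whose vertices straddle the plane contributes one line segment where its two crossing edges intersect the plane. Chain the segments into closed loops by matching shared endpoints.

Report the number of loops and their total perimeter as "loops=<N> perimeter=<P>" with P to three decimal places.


Straddling triangles (8 of 12):
  (v1,v3,v0) [-+-] → (-0.765, 1.062, 1.8)–(-0.765, 1.062, 1.296)  len=0.5040
  (v0,v3,v2) [-++] → (-0.765, 1.062, 1.296)–(-0.765, 1.062, -1.8)  len=3.0960
  (v2,v4,v0) [+--] → (-0.5508, 1.062, -1.8)–(-0.765, 1.062, -1.8)  len=0.2142
  (v1,v7,v3) [-++] → (0.5508, 1.062, 1.8)–(-0.765, 1.062, 1.8)  len=1.3158
  (v5,v7,v1) [-+-] → (0.765, 1.062, 1.8)–(0.5508, 1.062, 1.8)  len=0.2142
  (v6,v4,v2) [+-+] → (0.765, 1.062, -1.8)–(-0.5508, 1.062, -1.8)  len=1.3158
  (v6,v5,v4) [+--] → (0.765, 1.062, -1.296)–(0.765, 1.062, -1.8)  len=0.5040
  (v7,v5,v6) [+-+] → (0.765, 1.062, 1.8)–(0.765, 1.062, -1.296)  len=3.0960

Chained into 1 loop(s):
  loop 1: 8 segments, perimeter = 10.2600
Total perimeter = 10.260

loops=1 perimeter=10.260


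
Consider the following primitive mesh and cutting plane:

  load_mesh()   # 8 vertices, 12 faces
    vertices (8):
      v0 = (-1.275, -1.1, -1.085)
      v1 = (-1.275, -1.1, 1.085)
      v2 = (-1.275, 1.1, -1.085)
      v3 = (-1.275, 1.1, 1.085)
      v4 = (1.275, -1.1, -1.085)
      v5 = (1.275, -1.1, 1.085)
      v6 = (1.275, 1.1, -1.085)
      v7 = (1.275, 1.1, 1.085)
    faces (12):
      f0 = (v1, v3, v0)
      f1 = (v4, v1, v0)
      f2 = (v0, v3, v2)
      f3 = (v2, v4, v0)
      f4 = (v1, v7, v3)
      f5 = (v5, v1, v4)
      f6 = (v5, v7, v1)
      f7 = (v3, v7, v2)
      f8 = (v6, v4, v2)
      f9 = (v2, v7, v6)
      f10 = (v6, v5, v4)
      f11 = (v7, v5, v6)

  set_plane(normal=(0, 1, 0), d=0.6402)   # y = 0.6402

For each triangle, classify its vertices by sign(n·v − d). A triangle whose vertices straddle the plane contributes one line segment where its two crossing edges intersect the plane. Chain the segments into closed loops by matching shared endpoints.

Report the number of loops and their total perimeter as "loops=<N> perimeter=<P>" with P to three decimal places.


loops=1 perimeter=9.440

Straddling triangles (8 of 12):
  (v1,v3,v0) [-+-] → (-1.275, 0.6402, 1.085)–(-1.275, 0.6402, 0.63147)  len=0.4535
  (v0,v3,v2) [-++] → (-1.275, 0.6402, 0.63147)–(-1.275, 0.6402, -1.085)  len=1.7165
  (v2,v4,v0) [+--] → (-0.74205, 0.6402, -1.085)–(-1.275, 0.6402, -1.085)  len=0.5330
  (v1,v7,v3) [-++] → (0.74205, 0.6402, 1.085)–(-1.275, 0.6402, 1.085)  len=2.0170
  (v5,v7,v1) [-+-] → (1.275, 0.6402, 1.085)–(0.74205, 0.6402, 1.085)  len=0.5330
  (v6,v4,v2) [+-+] → (1.275, 0.6402, -1.085)–(-0.74205, 0.6402, -1.085)  len=2.0170
  (v6,v5,v4) [+--] → (1.275, 0.6402, -0.63147)–(1.275, 0.6402, -1.085)  len=0.4535
  (v7,v5,v6) [+-+] → (1.275, 0.6402, 1.085)–(1.275, 0.6402, -0.63147)  len=1.7165

Chained into 1 loop(s):
  loop 1: 8 segments, perimeter = 9.4400
Total perimeter = 9.440


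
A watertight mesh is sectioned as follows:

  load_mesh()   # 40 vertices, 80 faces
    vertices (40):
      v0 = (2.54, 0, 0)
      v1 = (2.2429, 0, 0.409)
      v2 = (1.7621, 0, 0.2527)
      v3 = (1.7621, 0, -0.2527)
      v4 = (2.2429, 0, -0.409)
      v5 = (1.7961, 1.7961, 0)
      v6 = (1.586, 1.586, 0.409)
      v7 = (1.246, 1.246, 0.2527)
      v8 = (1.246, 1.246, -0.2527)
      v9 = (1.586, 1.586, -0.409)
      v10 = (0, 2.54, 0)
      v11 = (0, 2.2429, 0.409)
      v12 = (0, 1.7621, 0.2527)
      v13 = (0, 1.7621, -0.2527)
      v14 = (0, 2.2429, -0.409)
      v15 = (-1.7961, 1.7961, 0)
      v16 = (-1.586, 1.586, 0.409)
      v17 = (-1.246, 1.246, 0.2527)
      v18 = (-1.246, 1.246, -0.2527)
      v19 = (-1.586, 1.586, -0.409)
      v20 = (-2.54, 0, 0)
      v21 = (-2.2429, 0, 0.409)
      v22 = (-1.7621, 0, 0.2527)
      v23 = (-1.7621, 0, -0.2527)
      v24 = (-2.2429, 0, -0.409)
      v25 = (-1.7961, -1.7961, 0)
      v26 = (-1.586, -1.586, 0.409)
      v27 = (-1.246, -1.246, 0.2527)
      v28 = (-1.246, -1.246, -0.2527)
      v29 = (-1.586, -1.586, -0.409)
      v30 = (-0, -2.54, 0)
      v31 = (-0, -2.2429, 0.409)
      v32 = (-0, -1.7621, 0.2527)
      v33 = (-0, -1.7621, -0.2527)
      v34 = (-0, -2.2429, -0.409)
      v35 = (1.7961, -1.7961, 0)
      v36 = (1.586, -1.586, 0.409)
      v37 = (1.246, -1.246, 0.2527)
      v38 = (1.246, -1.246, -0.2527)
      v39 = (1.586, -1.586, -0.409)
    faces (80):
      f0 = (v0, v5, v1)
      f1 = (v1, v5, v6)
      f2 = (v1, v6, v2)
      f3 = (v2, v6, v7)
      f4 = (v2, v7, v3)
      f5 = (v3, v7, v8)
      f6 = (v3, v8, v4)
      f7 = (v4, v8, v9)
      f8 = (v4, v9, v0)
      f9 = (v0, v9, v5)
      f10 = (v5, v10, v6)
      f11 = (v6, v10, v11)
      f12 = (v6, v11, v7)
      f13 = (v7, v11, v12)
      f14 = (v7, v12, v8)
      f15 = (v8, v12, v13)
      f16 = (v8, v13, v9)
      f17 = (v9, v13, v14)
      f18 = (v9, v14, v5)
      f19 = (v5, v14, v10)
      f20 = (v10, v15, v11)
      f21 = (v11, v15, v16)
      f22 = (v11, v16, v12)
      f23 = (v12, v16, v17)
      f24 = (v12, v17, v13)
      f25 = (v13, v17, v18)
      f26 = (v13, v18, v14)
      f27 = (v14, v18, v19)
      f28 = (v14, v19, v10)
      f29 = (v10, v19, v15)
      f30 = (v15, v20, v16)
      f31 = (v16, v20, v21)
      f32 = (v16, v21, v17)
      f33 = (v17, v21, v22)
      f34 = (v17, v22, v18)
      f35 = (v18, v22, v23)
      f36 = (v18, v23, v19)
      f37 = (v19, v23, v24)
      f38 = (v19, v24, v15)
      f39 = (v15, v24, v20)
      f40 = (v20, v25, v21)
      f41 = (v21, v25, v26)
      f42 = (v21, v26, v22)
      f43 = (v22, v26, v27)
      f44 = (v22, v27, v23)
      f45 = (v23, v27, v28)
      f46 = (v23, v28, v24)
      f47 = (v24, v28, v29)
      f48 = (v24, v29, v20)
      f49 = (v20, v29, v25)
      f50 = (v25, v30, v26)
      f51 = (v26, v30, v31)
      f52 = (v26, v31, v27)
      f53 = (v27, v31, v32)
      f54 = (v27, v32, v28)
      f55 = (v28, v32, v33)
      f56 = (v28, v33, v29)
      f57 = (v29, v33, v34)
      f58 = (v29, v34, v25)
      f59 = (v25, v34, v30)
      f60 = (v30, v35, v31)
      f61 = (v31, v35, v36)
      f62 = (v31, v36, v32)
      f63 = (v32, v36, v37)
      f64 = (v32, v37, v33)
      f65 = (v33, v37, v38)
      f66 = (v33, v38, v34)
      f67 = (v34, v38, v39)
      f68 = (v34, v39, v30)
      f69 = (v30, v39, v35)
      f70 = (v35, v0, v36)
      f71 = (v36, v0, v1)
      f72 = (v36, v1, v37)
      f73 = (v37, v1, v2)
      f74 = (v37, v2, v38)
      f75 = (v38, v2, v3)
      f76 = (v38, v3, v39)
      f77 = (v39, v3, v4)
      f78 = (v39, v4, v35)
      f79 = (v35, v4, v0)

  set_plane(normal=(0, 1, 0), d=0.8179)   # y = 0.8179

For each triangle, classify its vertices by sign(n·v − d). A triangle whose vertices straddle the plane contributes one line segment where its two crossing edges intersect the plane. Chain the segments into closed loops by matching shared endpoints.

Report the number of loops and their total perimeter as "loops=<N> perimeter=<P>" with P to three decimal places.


Straddling triangles (20 of 80):
  (v0,v5,v1) [-+-] → (2.20125, 0.8179, 0)–(2.03944, 0.8179, 0.222751)  len=0.2753
  (v1,v5,v6) [-++] → (2.03944, 0.8179, 0.222751)–(1.90414, 0.8179, 0.409)  len=0.2302
  (v1,v6,v2) [-+-] → (1.90414, 0.8179, 0.409)–(1.67129, 0.8179, 0.333304)  len=0.2448
  (v2,v6,v7) [-++] → (1.67129, 0.8179, 0.333304)–(1.42332, 0.8179, 0.2527)  len=0.2607
  (v2,v7,v3) [-+-] → (1.42332, 0.8179, 0.2527)–(1.42332, 0.8179, 0.0790549)  len=0.1736
  (v3,v7,v8) [-++] → (1.42332, 0.8179, 0.0790549)–(1.42332, 0.8179, -0.2527)  len=0.3318
  (v3,v8,v4) [-+-] → (1.42332, 0.8179, -0.2527)–(1.58851, 0.8179, -0.306401)  len=0.1737
  (v4,v8,v9) [-++] → (1.58851, 0.8179, -0.306401)–(1.90414, 0.8179, -0.409)  len=0.3319
  (v4,v9,v0) [-+-] → (1.90414, 0.8179, -0.409)–(2.04802, 0.8179, -0.210921)  len=0.2448
  (v0,v9,v5) [-++] → (2.04802, 0.8179, -0.210921)–(2.20125, 0.8179, 0)  len=0.2607
  (v15,v20,v16) [+-+] → (-2.20125, 0.8179, 0)–(-2.04802, 0.8179, 0.210921)  len=0.2607
  (v16,v20,v21) [+--] → (-2.04802, 0.8179, 0.210921)–(-1.90414, 0.8179, 0.409)  len=0.2448
  (v16,v21,v17) [+-+] → (-1.90414, 0.8179, 0.409)–(-1.58851, 0.8179, 0.306401)  len=0.3319
  (v17,v21,v22) [+--] → (-1.58851, 0.8179, 0.306401)–(-1.42332, 0.8179, 0.2527)  len=0.1737
  (v17,v22,v18) [+-+] → (-1.42332, 0.8179, 0.2527)–(-1.42332, 0.8179, -0.0790549)  len=0.3318
  (v18,v22,v23) [+--] → (-1.42332, 0.8179, -0.0790549)–(-1.42332, 0.8179, -0.2527)  len=0.1736
  (v18,v23,v19) [+-+] → (-1.42332, 0.8179, -0.2527)–(-1.67129, 0.8179, -0.333304)  len=0.2607
  (v19,v23,v24) [+--] → (-1.67129, 0.8179, -0.333304)–(-1.90414, 0.8179, -0.409)  len=0.2448
  (v19,v24,v15) [+-+] → (-1.90414, 0.8179, -0.409)–(-2.03944, 0.8179, -0.222751)  len=0.2302
  (v15,v24,v20) [+--] → (-2.03944, 0.8179, -0.222751)–(-2.20125, 0.8179, 0)  len=0.2753

Chained into 2 loop(s):
  loop 1: 10 segments, perimeter = 2.5276
  loop 2: 10 segments, perimeter = 2.5276
Total perimeter = 5.055

loops=2 perimeter=5.055


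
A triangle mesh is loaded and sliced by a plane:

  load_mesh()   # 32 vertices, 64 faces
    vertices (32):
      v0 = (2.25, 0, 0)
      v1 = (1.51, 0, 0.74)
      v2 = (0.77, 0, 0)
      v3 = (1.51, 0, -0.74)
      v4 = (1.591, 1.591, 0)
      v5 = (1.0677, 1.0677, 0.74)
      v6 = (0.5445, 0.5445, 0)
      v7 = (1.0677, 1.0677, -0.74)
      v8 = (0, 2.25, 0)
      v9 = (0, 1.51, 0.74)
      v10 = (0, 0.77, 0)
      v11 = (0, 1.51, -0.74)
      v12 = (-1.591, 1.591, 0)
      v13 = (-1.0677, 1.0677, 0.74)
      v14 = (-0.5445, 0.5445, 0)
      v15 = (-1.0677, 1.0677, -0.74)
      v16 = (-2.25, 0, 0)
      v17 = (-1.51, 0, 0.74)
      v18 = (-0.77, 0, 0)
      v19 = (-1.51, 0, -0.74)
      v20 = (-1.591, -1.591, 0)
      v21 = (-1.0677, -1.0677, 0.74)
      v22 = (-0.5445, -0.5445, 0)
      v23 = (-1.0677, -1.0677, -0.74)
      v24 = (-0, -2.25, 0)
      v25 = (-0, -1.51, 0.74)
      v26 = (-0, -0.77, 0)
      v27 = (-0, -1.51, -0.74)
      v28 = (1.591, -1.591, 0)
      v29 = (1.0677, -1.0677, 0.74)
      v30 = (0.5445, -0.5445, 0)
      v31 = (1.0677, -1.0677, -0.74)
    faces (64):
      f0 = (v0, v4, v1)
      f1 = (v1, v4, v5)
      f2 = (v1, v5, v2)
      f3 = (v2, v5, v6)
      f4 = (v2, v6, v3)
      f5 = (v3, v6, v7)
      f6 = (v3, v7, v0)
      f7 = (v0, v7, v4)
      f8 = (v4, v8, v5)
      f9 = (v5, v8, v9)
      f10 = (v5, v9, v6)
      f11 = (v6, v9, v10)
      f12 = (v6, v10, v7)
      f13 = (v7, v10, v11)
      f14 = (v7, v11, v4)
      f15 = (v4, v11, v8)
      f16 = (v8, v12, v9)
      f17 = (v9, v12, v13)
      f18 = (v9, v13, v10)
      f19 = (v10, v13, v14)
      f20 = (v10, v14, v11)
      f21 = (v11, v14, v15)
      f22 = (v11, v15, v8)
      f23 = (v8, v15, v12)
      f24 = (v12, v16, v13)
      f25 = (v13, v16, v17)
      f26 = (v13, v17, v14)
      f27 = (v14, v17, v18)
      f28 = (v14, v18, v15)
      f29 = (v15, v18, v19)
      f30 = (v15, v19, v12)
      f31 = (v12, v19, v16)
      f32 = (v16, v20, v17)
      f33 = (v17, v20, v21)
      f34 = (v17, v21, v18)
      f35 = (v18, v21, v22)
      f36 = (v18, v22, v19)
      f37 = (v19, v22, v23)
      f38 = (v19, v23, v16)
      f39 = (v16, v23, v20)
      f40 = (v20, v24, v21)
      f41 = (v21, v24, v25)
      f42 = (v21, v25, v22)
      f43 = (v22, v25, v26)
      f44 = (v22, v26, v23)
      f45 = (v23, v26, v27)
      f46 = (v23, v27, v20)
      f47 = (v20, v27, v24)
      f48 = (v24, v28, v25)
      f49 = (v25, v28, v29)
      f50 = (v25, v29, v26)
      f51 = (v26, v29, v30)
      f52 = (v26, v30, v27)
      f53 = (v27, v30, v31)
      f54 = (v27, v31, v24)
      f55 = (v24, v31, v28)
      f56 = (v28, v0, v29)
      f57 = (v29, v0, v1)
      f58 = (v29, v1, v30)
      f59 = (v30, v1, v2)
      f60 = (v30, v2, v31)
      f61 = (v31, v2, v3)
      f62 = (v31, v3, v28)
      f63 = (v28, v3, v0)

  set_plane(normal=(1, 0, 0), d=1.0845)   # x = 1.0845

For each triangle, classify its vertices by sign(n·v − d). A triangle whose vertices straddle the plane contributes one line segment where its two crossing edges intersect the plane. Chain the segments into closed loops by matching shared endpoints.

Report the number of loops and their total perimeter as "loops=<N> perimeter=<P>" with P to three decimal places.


Straddling triangles (18 of 64):
  (v1,v4,v5) [++-] → (1.0845, 1.0845, 0.716243)–(1.0845, 1.02715, 0.74)  len=0.0621
  (v1,v5,v2) [+--] → (1.0845, 1.02715, 0.74)–(1.0845, 0, 0.3145)  len=1.1118
  (v2,v6,v3) [--+] → (1.0845, 0.239963, -0.413879)–(1.0845, 0, -0.3145)  len=0.2597
  (v3,v6,v7) [+--] → (1.0845, 0.239963, -0.413879)–(1.0845, 1.02715, -0.74)  len=0.8521
  (v3,v7,v0) [+-+] → (1.0845, 1.02715, -0.74)–(1.0845, 1.05253, -0.729485)  len=0.0275
  (v0,v7,v4) [+-+] → (1.0845, 1.05253, -0.729485)–(1.0845, 1.0845, -0.716243)  len=0.0346
  (v4,v8,v5) [+--] → (1.0845, 1.80079, 0)–(1.0845, 1.0845, 0.716243)  len=1.0130
  (v7,v11,v4) [--+] → (1.0845, 1.56521, -0.235581)–(1.0845, 1.0845, -0.716243)  len=0.6798
  (v4,v11,v8) [+--] → (1.0845, 1.56521, -0.235581)–(1.0845, 1.80079, 0)  len=0.3332
  (v24,v28,v25) [-+-] → (1.0845, -1.80079, 0)–(1.0845, -1.56521, 0.235581)  len=0.3332
  (v25,v28,v29) [-+-] → (1.0845, -1.56521, 0.235581)–(1.0845, -1.0845, 0.716243)  len=0.6798
  (v24,v31,v28) [--+] → (1.0845, -1.0845, -0.716243)–(1.0845, -1.80079, 0)  len=1.0130
  (v28,v0,v29) [++-] → (1.0845, -1.05253, 0.729485)–(1.0845, -1.0845, 0.716243)  len=0.0346
  (v29,v0,v1) [-++] → (1.0845, -1.05253, 0.729485)–(1.0845, -1.02715, 0.74)  len=0.0275
  (v29,v1,v30) [-+-] → (1.0845, -1.02715, 0.74)–(1.0845, -0.239963, 0.413879)  len=0.8521
  (v30,v1,v2) [-+-] → (1.0845, -0.239963, 0.413879)–(1.0845, 0, 0.3145)  len=0.2597
  (v31,v2,v3) [--+] → (1.0845, 0, -0.3145)–(1.0845, -1.02715, -0.74)  len=1.1118
  (v31,v3,v28) [-++] → (1.0845, -1.02715, -0.74)–(1.0845, -1.0845, -0.716243)  len=0.0621

Chained into 1 loop(s):
  loop 1: 18 segments, perimeter = 8.7473
Total perimeter = 8.747

loops=1 perimeter=8.747


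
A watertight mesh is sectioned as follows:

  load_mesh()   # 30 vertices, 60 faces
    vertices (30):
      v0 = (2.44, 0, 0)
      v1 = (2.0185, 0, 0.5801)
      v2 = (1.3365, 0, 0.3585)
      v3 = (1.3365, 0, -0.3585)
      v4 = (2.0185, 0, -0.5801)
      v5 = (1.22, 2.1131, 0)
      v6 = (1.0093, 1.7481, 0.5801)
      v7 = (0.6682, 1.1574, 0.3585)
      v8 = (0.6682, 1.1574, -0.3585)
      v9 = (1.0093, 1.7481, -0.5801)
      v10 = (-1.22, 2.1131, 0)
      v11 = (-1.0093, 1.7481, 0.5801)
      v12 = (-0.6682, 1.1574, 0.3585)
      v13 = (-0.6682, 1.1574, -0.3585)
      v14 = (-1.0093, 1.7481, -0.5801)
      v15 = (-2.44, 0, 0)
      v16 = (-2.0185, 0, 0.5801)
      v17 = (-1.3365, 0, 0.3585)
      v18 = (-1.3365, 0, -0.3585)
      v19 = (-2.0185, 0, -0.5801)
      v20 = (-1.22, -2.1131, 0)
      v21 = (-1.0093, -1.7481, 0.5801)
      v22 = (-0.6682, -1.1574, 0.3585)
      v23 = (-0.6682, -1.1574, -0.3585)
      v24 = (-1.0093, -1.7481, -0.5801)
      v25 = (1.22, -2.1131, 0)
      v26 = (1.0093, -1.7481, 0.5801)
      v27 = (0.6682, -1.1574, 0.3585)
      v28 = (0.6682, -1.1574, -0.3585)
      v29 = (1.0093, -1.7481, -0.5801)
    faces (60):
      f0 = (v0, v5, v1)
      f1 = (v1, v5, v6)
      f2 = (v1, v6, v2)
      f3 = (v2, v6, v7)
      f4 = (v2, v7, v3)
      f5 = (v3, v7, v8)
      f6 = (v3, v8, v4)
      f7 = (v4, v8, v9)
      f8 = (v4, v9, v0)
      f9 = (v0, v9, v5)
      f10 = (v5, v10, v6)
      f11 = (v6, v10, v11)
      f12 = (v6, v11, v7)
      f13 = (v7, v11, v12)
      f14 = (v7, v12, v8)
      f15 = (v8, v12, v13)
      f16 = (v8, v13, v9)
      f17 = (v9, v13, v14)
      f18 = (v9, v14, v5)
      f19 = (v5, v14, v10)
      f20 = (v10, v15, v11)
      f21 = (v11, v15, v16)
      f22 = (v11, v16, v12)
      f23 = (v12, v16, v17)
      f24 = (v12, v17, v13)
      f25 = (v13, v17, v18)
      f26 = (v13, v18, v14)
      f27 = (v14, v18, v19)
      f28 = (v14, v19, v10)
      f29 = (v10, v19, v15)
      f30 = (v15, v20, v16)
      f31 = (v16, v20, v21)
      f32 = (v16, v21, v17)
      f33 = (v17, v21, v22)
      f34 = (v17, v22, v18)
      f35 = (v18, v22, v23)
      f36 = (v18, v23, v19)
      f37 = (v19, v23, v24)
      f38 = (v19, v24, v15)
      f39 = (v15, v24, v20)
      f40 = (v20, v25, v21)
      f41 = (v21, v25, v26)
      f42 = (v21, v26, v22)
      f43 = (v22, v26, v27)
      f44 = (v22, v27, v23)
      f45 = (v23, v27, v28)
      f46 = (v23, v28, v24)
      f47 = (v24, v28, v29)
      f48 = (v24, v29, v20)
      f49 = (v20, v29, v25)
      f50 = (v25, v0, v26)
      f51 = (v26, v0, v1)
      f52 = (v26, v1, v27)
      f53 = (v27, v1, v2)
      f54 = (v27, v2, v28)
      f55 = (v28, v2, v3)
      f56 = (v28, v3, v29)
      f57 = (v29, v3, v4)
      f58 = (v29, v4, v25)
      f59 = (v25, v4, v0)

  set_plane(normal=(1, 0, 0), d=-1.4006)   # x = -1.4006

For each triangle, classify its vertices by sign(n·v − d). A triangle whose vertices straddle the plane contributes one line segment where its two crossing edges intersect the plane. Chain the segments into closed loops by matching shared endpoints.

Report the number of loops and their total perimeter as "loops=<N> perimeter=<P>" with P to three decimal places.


loops=1 perimeter=8.086

Straddling triangles (14 of 60):
  (v10,v15,v11) [+-+] → (-1.4006, 1.80029, 0)–(-1.4006, 1.26999, 0.421441)  len=0.6774
  (v11,v15,v16) [+--] → (-1.4006, 1.26999, 0.421441)–(-1.4006, 1.0703, 0.5801)  len=0.2550
  (v11,v16,v12) [+-+] → (-1.4006, 1.0703, 0.5801)–(-1.4006, 0.529629, 0.478695)  len=0.5501
  (v12,v16,v17) [+-+] → (-1.4006, 0.529629, 0.478695)–(-1.4006, 0, 0.379328)  len=0.5389
  (v14,v18,v19) [++-] → (-1.4006, 0, -0.379328)–(-1.4006, 1.0703, -0.5801)  len=1.0890
  (v14,v19,v10) [+-+] → (-1.4006, 1.0703, -0.5801)–(-1.4006, 1.63517, -0.131204)  len=0.7215
  (v10,v19,v15) [+--] → (-1.4006, 1.63517, -0.131204)–(-1.4006, 1.80029, 0)  len=0.2109
  (v15,v20,v16) [-+-] → (-1.4006, -1.80029, 0)–(-1.4006, -1.63517, 0.131204)  len=0.2109
  (v16,v20,v21) [-++] → (-1.4006, -1.63517, 0.131204)–(-1.4006, -1.0703, 0.5801)  len=0.7215
  (v16,v21,v17) [-++] → (-1.4006, -1.0703, 0.5801)–(-1.4006, 0, 0.379328)  len=1.0890
  (v18,v23,v19) [++-] → (-1.4006, -0.529629, -0.478695)–(-1.4006, 0, -0.379328)  len=0.5389
  (v19,v23,v24) [-++] → (-1.4006, -0.529629, -0.478695)–(-1.4006, -1.0703, -0.5801)  len=0.5501
  (v19,v24,v15) [-+-] → (-1.4006, -1.0703, -0.5801)–(-1.4006, -1.26999, -0.421441)  len=0.2550
  (v15,v24,v20) [-++] → (-1.4006, -1.26999, -0.421441)–(-1.4006, -1.80029, 0)  len=0.6774

Chained into 1 loop(s):
  loop 1: 14 segments, perimeter = 8.0855
Total perimeter = 8.086


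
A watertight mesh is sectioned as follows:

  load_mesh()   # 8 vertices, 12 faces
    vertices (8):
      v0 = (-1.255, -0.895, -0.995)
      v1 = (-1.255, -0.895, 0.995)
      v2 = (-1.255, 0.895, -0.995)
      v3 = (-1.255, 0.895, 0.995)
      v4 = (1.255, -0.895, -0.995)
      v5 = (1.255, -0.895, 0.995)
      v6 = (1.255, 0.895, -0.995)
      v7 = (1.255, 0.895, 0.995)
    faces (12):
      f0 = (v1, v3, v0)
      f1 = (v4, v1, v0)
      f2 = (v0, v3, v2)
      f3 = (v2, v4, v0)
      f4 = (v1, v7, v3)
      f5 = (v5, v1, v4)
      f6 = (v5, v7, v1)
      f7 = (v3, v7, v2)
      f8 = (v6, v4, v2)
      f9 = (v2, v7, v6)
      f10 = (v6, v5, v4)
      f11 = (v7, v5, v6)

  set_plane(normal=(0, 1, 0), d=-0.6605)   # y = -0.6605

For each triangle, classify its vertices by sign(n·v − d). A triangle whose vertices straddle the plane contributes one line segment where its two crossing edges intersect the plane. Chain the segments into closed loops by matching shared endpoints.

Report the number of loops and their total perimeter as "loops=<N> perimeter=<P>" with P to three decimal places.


loops=1 perimeter=9.000

Straddling triangles (8 of 12):
  (v1,v3,v0) [-+-] → (-1.255, -0.6605, 0.995)–(-1.255, -0.6605, -0.734299)  len=1.7293
  (v0,v3,v2) [-++] → (-1.255, -0.6605, -0.734299)–(-1.255, -0.6605, -0.995)  len=0.2607
  (v2,v4,v0) [+--] → (0.926176, -0.6605, -0.995)–(-1.255, -0.6605, -0.995)  len=2.1812
  (v1,v7,v3) [-++] → (-0.926176, -0.6605, 0.995)–(-1.255, -0.6605, 0.995)  len=0.3288
  (v5,v7,v1) [-+-] → (1.255, -0.6605, 0.995)–(-0.926176, -0.6605, 0.995)  len=2.1812
  (v6,v4,v2) [+-+] → (1.255, -0.6605, -0.995)–(0.926176, -0.6605, -0.995)  len=0.3288
  (v6,v5,v4) [+--] → (1.255, -0.6605, 0.734299)–(1.255, -0.6605, -0.995)  len=1.7293
  (v7,v5,v6) [+-+] → (1.255, -0.6605, 0.995)–(1.255, -0.6605, 0.734299)  len=0.2607

Chained into 1 loop(s):
  loop 1: 8 segments, perimeter = 9.0000
Total perimeter = 9.000


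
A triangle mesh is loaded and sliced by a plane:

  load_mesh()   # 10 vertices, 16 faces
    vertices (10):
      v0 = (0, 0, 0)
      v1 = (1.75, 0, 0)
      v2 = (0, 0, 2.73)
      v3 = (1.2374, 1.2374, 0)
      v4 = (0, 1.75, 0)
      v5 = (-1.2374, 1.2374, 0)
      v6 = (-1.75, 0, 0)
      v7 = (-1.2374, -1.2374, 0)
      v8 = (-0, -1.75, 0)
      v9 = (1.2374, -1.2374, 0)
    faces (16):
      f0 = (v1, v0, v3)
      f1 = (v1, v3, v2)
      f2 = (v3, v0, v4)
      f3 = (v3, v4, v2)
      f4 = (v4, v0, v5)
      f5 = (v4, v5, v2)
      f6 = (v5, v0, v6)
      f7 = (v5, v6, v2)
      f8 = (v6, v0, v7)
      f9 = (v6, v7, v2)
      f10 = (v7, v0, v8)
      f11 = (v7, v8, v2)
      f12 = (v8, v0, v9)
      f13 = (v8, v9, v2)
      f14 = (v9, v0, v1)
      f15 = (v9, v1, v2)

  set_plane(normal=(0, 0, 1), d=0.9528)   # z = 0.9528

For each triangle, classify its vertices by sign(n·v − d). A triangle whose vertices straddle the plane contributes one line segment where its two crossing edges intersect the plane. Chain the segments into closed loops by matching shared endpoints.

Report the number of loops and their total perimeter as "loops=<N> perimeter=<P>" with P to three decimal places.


Straddling triangles (8 of 16):
  (v1,v3,v2) [--+] → (0.805534, 0.805534, 0.9528)–(1.13923, 0, 0.9528)  len=0.8719
  (v3,v4,v2) [--+] → (0, 1.13923, 0.9528)–(0.805534, 0.805534, 0.9528)  len=0.8719
  (v4,v5,v2) [--+] → (-0.805534, 0.805534, 0.9528)–(0, 1.13923, 0.9528)  len=0.8719
  (v5,v6,v2) [--+] → (-1.13923, 0, 0.9528)–(-0.805534, 0.805534, 0.9528)  len=0.8719
  (v6,v7,v2) [--+] → (-0.805534, -0.805534, 0.9528)–(-1.13923, 0, 0.9528)  len=0.8719
  (v7,v8,v2) [--+] → (0, -1.13923, 0.9528)–(-0.805534, -0.805534, 0.9528)  len=0.8719
  (v8,v9,v2) [--+] → (0.805534, -0.805534, 0.9528)–(0, -1.13923, 0.9528)  len=0.8719
  (v9,v1,v2) [--+] → (1.13923, 0, 0.9528)–(0.805534, -0.805534, 0.9528)  len=0.8719

Chained into 1 loop(s):
  loop 1: 8 segments, perimeter = 6.9753
Total perimeter = 6.975

loops=1 perimeter=6.975
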